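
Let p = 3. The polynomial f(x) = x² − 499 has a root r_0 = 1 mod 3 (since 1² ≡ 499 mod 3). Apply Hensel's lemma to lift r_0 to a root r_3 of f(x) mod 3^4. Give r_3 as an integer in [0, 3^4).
r_3 = 16 (mod 81)

Hensel's recurrence: r_{i+1} = r_i − f(r_i)·(f′(r_i))^{-1} mod 3^{i+2}, with f′(x) = 2x. Iterate:
  r_0 = 1 (mod 3)
  r_1 = 7 (mod 9)
  r_2 = 16 (mod 27)
  r_3 = 16 (mod 81)
Final: r_3 = 16, and one checks f(r_3) ≡ 0 mod 3^4.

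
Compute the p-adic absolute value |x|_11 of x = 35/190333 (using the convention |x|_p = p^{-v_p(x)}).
|35/190333|_11 = 14641

Step 1 — compute v_11(x) by factoring powers of 11 out of the numerator and denominator: v_11(35/190333) = -4. Step 2 — apply |x|_p = p^{-v_p(x)} = 11^{4} = 14641.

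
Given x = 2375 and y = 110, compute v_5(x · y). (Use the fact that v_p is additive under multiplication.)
v_5(261250) = 4

v_p(x) = 3 (factor: 2375 = 5^3 · 19); v_p(y) = 1 (factor: 110 = 5^1 · 22). Additivity: v_p(xy) = v_p(x) + v_p(y) = 3 + 1 = 4. (Direct check: xy = 261250 = 5^4 · (418).)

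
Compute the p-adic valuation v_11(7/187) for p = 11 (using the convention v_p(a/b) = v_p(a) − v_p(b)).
v_11(7/187) = -1

Factor powers of 11 from the numerator and denominator of the reduced fraction: 7 = 11^0 · 7 and 187 = 11^1 · 17. Apply v_p(a/b) = v_p(a) − v_p(b): v_11(7/187) = 0 − 1 = -1.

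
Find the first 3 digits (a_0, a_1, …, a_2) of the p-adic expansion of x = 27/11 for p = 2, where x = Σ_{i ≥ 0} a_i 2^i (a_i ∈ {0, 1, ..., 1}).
(a_0, …, a_2) = (1, 0, 0)

v_2(27/11) = 0 (numerator and denominator both coprime to 2), so x ∈ ℤ_2^×. Compute digits iteratively via a_i = x_i mod 2, x_{i+1} = (x_i − a_i)/2, with x_0 = x:
  x_0 = 27/11;  a_0 = 1;  x_1 = (x_0 − 1)/2 = 8/11
  x_1 = 8/11;  a_1 = 0;  x_2 = (x_1 − 0)/2 = 4/11
  x_2 = 4/11;  a_2 = 0;  x_3 = (x_2 − 0)/2 = 2/11
Digits: (1, 0, 0).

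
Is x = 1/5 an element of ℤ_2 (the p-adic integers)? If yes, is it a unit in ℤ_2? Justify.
x ∈ ℤ_2^× (unit); v_2(x) = 0

ℤ_2 = {x ∈ ℚ_2 : v_2(x) ≥ 0} and ℤ_2^× = {x ∈ ℤ_2 : v_2(x) = 0}. Here v_2(1/5) = v_2(num) − v_2(den) = 0; compare against these criteria.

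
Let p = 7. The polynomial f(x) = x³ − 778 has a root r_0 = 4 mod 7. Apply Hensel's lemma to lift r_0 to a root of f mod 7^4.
r_3 = 1838 (mod 2401)

Hensel: r_{i+1} = r_i − f(r_i)/f′(r_i) mod 7^{i+2}, where f′(x) = 3x². Iterate:
  r_0 = 4 (mod 7)
  r_1 = 25 (mod 49)
  r_2 = 123 (mod 343)
  r_3 = 1838 (mod 2401)
Final: r = 1838 with f(r) ≡ 0 mod 7^4.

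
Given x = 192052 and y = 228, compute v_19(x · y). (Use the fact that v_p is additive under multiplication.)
v_19(43787856) = 4

v_p(x) = 3 (factor: 192052 = 19^3 · 28); v_p(y) = 1 (factor: 228 = 19^1 · 12). Additivity: v_p(xy) = v_p(x) + v_p(y) = 3 + 1 = 4. (Direct check: xy = 43787856 = 19^4 · (336).)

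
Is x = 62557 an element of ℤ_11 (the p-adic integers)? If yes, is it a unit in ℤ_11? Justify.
x ∈ ℤ_11 but not a unit; v_11(x) = 3 > 0

ℤ_11 = {x ∈ ℚ_11 : v_11(x) ≥ 0} and ℤ_11^× = {x ∈ ℤ_11 : v_11(x) = 0}. Here v_11(62557) = v_11(num) − v_11(den) = 3; compare against these criteria.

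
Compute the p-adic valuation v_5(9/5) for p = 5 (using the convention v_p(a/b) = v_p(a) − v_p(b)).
v_5(9/5) = -1

Factor powers of 5 from the numerator and denominator of the reduced fraction: 9 = 5^0 · 9 and 5 = 5^1 · 1. Apply v_p(a/b) = v_p(a) − v_p(b): v_5(9/5) = 0 − 1 = -1.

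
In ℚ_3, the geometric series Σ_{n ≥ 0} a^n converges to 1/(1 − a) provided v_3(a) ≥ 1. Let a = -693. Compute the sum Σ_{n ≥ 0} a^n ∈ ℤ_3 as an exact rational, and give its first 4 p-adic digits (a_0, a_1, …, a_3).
Σ a^n = 1/(1 − a) = 1/694;  first 4 digits = (1, 0, 1, 1)

v_3(a) = 2 ≥ 1, so the series converges in ℤ_3 to 1/(1 − a) = 1/(1 − (-693)) = 1/694. Expand this rational in ℤ_3: compute digits iteratively via d_i = x_i mod 3, x_{i+1} = (x_i − d_i)/3. The first 4 digits are (1, 0, 1, 1).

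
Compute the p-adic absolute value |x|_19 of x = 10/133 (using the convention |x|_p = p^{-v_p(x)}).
|10/133|_19 = 19

Step 1 — compute v_19(x) by factoring powers of 19 out of the numerator and denominator: v_19(10/133) = -1. Step 2 — apply |x|_p = p^{-v_p(x)} = 19^{1} = 19.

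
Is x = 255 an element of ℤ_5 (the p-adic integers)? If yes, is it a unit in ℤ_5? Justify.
x ∈ ℤ_5 but not a unit; v_5(x) = 1 > 0

ℤ_5 = {x ∈ ℚ_5 : v_5(x) ≥ 0} and ℤ_5^× = {x ∈ ℤ_5 : v_5(x) = 0}. Here v_5(255) = v_5(num) − v_5(den) = 1; compare against these criteria.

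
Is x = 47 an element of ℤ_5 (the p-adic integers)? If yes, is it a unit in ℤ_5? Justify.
x ∈ ℤ_5^× (unit); v_5(x) = 0

ℤ_5 = {x ∈ ℚ_5 : v_5(x) ≥ 0} and ℤ_5^× = {x ∈ ℤ_5 : v_5(x) = 0}. Here v_5(47) = v_5(num) − v_5(den) = 0; compare against these criteria.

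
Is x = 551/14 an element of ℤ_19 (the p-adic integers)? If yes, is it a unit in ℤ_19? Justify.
x ∈ ℤ_19 but not a unit; v_19(x) = 1 > 0

ℤ_19 = {x ∈ ℚ_19 : v_19(x) ≥ 0} and ℤ_19^× = {x ∈ ℤ_19 : v_19(x) = 0}. Here v_19(551/14) = v_19(num) − v_19(den) = 1; compare against these criteria.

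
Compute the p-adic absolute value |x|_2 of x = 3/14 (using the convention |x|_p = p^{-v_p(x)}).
|3/14|_2 = 2

Step 1 — compute v_2(x) by factoring powers of 2 out of the numerator and denominator: v_2(3/14) = -1. Step 2 — apply |x|_p = p^{-v_p(x)} = 2^{1} = 2.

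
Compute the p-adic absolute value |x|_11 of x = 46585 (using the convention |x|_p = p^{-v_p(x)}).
|46585|_11 = 1/1331

Step 1 — compute v_11(x) by factoring powers of 11 out of the numerator and denominator: v_11(46585) = 3. Step 2 — apply |x|_p = p^{-v_p(x)} = 11^{-3} = 1/1331.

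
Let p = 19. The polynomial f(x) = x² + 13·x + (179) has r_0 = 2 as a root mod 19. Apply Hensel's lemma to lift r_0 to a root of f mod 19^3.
r_2 = 5702 (mod 6859)

Hensel: r_{i+1} = r_i − f(r_i)·(f′(r_i))^{-1} mod 19^{i+2}, f′(x) = 2x + 13. Iterate:
  r_0 = 2 (mod 19)
  r_1 = 287 (mod 361)
  r_2 = 5702 (mod 6859)
Final: r = 5702 satisfies f(r) ≡ 0 mod 19^3.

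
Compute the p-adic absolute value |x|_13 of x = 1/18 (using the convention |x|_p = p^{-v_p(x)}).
|1/18|_13 = 1

Step 1 — compute v_13(x) by factoring powers of 13 out of the numerator and denominator: v_13(1/18) = 0. Step 2 — apply |x|_p = p^{-v_p(x)} = 13^{0} = 1.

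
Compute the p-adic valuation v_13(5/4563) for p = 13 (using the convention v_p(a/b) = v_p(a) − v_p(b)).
v_13(5/4563) = -2

Factor powers of 13 from the numerator and denominator of the reduced fraction: 5 = 13^0 · 5 and 4563 = 13^2 · 27. Apply v_p(a/b) = v_p(a) − v_p(b): v_13(5/4563) = 0 − 2 = -2.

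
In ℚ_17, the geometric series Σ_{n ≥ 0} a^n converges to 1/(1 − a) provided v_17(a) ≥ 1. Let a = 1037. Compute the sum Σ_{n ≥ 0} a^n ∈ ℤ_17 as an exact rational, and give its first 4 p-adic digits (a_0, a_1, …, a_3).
Σ a^n = 1/(1 − a) = -1/1036;  first 4 digits = (1, 10, 1, 12)

v_17(a) = 1 ≥ 1, so the series converges in ℤ_17 to 1/(1 − a) = 1/(1 − 1037) = -1/1036. Expand this rational in ℤ_17: compute digits iteratively via d_i = x_i mod 17, x_{i+1} = (x_i − d_i)/17. The first 4 digits are (1, 10, 1, 12).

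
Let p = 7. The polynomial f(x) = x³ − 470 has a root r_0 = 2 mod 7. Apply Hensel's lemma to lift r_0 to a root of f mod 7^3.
r_2 = 114 (mod 343)

Hensel: r_{i+1} = r_i − f(r_i)/f′(r_i) mod 7^{i+2}, where f′(x) = 3x². Iterate:
  r_0 = 2 (mod 7)
  r_1 = 16 (mod 49)
  r_2 = 114 (mod 343)
Final: r = 114 with f(r) ≡ 0 mod 7^3.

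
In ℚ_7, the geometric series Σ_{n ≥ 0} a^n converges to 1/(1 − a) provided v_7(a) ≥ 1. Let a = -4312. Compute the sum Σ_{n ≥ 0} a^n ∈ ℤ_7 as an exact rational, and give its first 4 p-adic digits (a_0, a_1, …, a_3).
Σ a^n = 1/(1 − a) = 1/4313;  first 4 digits = (1, 0, 3, 1)

v_7(a) = 2 ≥ 1, so the series converges in ℤ_7 to 1/(1 − a) = 1/(1 − (-4312)) = 1/4313. Expand this rational in ℤ_7: compute digits iteratively via d_i = x_i mod 7, x_{i+1} = (x_i − d_i)/7. The first 4 digits are (1, 0, 3, 1).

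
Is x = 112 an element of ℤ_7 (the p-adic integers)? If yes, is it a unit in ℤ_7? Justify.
x ∈ ℤ_7 but not a unit; v_7(x) = 1 > 0

ℤ_7 = {x ∈ ℚ_7 : v_7(x) ≥ 0} and ℤ_7^× = {x ∈ ℤ_7 : v_7(x) = 0}. Here v_7(112) = v_7(num) − v_7(den) = 1; compare against these criteria.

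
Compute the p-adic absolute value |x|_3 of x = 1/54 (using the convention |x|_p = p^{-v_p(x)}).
|1/54|_3 = 27

Step 1 — compute v_3(x) by factoring powers of 3 out of the numerator and denominator: v_3(1/54) = -3. Step 2 — apply |x|_p = p^{-v_p(x)} = 3^{3} = 27.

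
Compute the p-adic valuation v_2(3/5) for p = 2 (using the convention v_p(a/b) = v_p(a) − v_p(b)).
v_2(3/5) = 0

Factor powers of 2 from the numerator and denominator of the reduced fraction: 3 = 2^0 · 3 and 5 = 2^0 · 5. Apply v_p(a/b) = v_p(a) − v_p(b): v_2(3/5) = 0 − 0 = 0.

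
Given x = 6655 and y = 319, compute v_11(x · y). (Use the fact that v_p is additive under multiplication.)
v_11(2122945) = 4

v_p(x) = 3 (factor: 6655 = 11^3 · 5); v_p(y) = 1 (factor: 319 = 11^1 · 29). Additivity: v_p(xy) = v_p(x) + v_p(y) = 3 + 1 = 4. (Direct check: xy = 2122945 = 11^4 · (145).)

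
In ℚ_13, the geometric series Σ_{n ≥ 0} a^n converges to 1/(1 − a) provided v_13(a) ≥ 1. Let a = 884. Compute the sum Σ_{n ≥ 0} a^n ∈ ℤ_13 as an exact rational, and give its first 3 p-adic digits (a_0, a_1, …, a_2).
Σ a^n = 1/(1 − a) = -1/883;  first 3 digits = (1, 3, 1)

v_13(a) = 1 ≥ 1, so the series converges in ℤ_13 to 1/(1 − a) = 1/(1 − 884) = -1/883. Expand this rational in ℤ_13: compute digits iteratively via d_i = x_i mod 13, x_{i+1} = (x_i − d_i)/13. The first 3 digits are (1, 3, 1).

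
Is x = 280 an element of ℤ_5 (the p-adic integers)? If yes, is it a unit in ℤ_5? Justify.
x ∈ ℤ_5 but not a unit; v_5(x) = 1 > 0

ℤ_5 = {x ∈ ℚ_5 : v_5(x) ≥ 0} and ℤ_5^× = {x ∈ ℤ_5 : v_5(x) = 0}. Here v_5(280) = v_5(num) − v_5(den) = 1; compare against these criteria.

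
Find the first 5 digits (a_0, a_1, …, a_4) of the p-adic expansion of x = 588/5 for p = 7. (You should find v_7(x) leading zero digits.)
(a_0, …, a_4) = (0, 0, 1, 3, 1)

v_7(588/5) = 2, so a_0 = ... = a_1 = 0. Factor out: x = 7^2 · u with u = 12/5 a unit in ℤ_7. Expand u iteratively via a_{v+i} = u_i mod 7, u_{i+1} = (u_i − a_{v+i})/7:
  u_0 = 12/5;  a_2 = 1;  u_1 = (u_0 − 1)/7 = 1/5
  u_1 = 1/5;  a_3 = 3;  u_2 = (u_1 − 3)/7 = -2/5
  u_2 = -2/5;  a_4 = 1;  u_3 = (u_2 − 1)/7 = -1/5
Digits: (0, 0, 1, 3, 1).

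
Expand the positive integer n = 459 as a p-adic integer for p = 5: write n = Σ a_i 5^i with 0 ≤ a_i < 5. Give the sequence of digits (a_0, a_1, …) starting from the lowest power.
(a_0, a_1, …) = (4, 1, 3, 3)

Repeated division by 5 gives the digits low-to-high: 459 = 4 + 1·5^1 + 3·5^2 + 3·5^3. Digit sequence: (4, 1, 3, 3).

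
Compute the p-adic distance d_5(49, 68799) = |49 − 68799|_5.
d_5(49, 68799) = 1/3125

Step 1 — x − y = 49 − 68799 = -68750. Step 2 — v_5(-68750) = 5 (factor: -68750 = −(5^5 · 22); the sign does not affect v_p). Step 3 — |x − y|_5 = 5^{-5} = 1/3125.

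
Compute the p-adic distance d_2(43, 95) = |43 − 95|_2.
d_2(43, 95) = 1/4

Step 1 — x − y = 43 − 95 = -52. Step 2 — v_2(-52) = 2 (factor: -52 = −(2^2 · 13); the sign does not affect v_p). Step 3 — |x − y|_2 = 2^{-2} = 1/4.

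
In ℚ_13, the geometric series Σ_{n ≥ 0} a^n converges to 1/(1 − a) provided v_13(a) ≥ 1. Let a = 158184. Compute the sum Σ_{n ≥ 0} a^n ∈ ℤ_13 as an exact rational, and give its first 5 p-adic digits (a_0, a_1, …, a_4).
Σ a^n = 1/(1 − a) = -1/158183;  first 5 digits = (1, 0, 0, 7, 5)

v_13(a) = 3 ≥ 1, so the series converges in ℤ_13 to 1/(1 − a) = 1/(1 − 158184) = -1/158183. Expand this rational in ℤ_13: compute digits iteratively via d_i = x_i mod 13, x_{i+1} = (x_i − d_i)/13. The first 5 digits are (1, 0, 0, 7, 5).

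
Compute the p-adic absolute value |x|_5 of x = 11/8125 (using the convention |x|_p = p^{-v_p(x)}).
|11/8125|_5 = 625

Step 1 — compute v_5(x) by factoring powers of 5 out of the numerator and denominator: v_5(11/8125) = -4. Step 2 — apply |x|_p = p^{-v_p(x)} = 5^{4} = 625.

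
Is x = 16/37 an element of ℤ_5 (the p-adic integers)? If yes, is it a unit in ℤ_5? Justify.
x ∈ ℤ_5^× (unit); v_5(x) = 0

ℤ_5 = {x ∈ ℚ_5 : v_5(x) ≥ 0} and ℤ_5^× = {x ∈ ℤ_5 : v_5(x) = 0}. Here v_5(16/37) = v_5(num) − v_5(den) = 0; compare against these criteria.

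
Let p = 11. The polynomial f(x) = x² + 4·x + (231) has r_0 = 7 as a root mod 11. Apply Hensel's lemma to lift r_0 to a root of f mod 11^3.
r_2 = 326 (mod 1331)

Hensel: r_{i+1} = r_i − f(r_i)·(f′(r_i))^{-1} mod 11^{i+2}, f′(x) = 2x + 4. Iterate:
  r_0 = 7 (mod 11)
  r_1 = 84 (mod 121)
  r_2 = 326 (mod 1331)
Final: r = 326 satisfies f(r) ≡ 0 mod 11^3.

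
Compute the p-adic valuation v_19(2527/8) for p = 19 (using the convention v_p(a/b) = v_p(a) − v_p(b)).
v_19(2527/8) = 2

Factor powers of 19 from the numerator and denominator of the reduced fraction: 2527 = 19^2 · 7 and 8 = 19^0 · 8. Apply v_p(a/b) = v_p(a) − v_p(b): v_19(2527/8) = 2 − 0 = 2.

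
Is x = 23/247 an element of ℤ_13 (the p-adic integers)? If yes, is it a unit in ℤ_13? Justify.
x ∉ ℤ_13 (v_13(x) = -1 < 0)

ℤ_13 = {x ∈ ℚ_13 : v_13(x) ≥ 0} and ℤ_13^× = {x ∈ ℤ_13 : v_13(x) = 0}. Here v_13(23/247) = v_13(num) − v_13(den) = -1; compare against these criteria.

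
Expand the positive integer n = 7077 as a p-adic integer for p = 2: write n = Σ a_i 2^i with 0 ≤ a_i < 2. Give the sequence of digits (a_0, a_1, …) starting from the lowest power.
(a_0, a_1, …) = (1, 0, 1, 0, 0, 1, 0, 1, 1, 1, 0, 1, 1)

Repeated division by 2 gives the digits low-to-high: 7077 = 1 + 1·2^2 + 1·2^5 + 1·2^7 + 1·2^8 + 1·2^9 + 1·2^11 + 1·2^12. Digit sequence: (1, 0, 1, 0, 0, 1, 0, 1, 1, 1, 0, 1, 1).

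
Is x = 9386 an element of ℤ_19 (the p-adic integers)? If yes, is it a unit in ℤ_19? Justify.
x ∈ ℤ_19 but not a unit; v_19(x) = 2 > 0

ℤ_19 = {x ∈ ℚ_19 : v_19(x) ≥ 0} and ℤ_19^× = {x ∈ ℤ_19 : v_19(x) = 0}. Here v_19(9386) = v_19(num) − v_19(den) = 2; compare against these criteria.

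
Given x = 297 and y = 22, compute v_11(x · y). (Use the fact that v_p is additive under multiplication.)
v_11(6534) = 2

v_p(x) = 1 (factor: 297 = 11^1 · 27); v_p(y) = 1 (factor: 22 = 11^1 · 2). Additivity: v_p(xy) = v_p(x) + v_p(y) = 1 + 1 = 2. (Direct check: xy = 6534 = 11^2 · (54).)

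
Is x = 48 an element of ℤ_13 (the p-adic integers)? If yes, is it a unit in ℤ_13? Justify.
x ∈ ℤ_13^× (unit); v_13(x) = 0

ℤ_13 = {x ∈ ℚ_13 : v_13(x) ≥ 0} and ℤ_13^× = {x ∈ ℤ_13 : v_13(x) = 0}. Here v_13(48) = v_13(num) − v_13(den) = 0; compare against these criteria.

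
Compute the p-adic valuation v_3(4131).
v_3(4131) = 5

v_3(n) is the largest exponent k such that 3^k divides n. Factor out: 4131 = 3^5 · 17. (Sign doesn't affect v_p.) So v_3(4131) = 5.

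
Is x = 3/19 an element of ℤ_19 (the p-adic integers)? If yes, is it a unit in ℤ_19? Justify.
x ∉ ℤ_19 (v_19(x) = -1 < 0)

ℤ_19 = {x ∈ ℚ_19 : v_19(x) ≥ 0} and ℤ_19^× = {x ∈ ℤ_19 : v_19(x) = 0}. Here v_19(3/19) = v_19(num) − v_19(den) = -1; compare against these criteria.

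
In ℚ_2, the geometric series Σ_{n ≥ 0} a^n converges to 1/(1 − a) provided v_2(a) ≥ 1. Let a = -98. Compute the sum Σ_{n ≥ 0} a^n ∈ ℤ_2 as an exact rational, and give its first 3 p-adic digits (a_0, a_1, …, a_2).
Σ a^n = 1/(1 − a) = 1/99;  first 3 digits = (1, 1, 0)

v_2(a) = 1 ≥ 1, so the series converges in ℤ_2 to 1/(1 − a) = 1/(1 − (-98)) = 1/99. Expand this rational in ℤ_2: compute digits iteratively via d_i = x_i mod 2, x_{i+1} = (x_i − d_i)/2. The first 3 digits are (1, 1, 0).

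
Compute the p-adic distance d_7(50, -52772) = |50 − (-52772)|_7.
d_7(50, -52772) = 1/2401

Step 1 — x − y = 50 − (-52772) = 52822. Step 2 — v_7(52822) = 4 (factor: 52822 = (7^4 · 22); the sign does not affect v_p). Step 3 — |x − y|_7 = 7^{-4} = 1/2401.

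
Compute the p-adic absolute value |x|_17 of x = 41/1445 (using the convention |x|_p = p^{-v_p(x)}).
|41/1445|_17 = 289

Step 1 — compute v_17(x) by factoring powers of 17 out of the numerator and denominator: v_17(41/1445) = -2. Step 2 — apply |x|_p = p^{-v_p(x)} = 17^{2} = 289.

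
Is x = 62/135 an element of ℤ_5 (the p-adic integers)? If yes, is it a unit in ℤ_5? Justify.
x ∉ ℤ_5 (v_5(x) = -1 < 0)

ℤ_5 = {x ∈ ℚ_5 : v_5(x) ≥ 0} and ℤ_5^× = {x ∈ ℤ_5 : v_5(x) = 0}. Here v_5(62/135) = v_5(num) − v_5(den) = -1; compare against these criteria.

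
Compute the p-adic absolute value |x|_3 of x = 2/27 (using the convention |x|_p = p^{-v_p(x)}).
|2/27|_3 = 27

Step 1 — compute v_3(x) by factoring powers of 3 out of the numerator and denominator: v_3(2/27) = -3. Step 2 — apply |x|_p = p^{-v_p(x)} = 3^{3} = 27.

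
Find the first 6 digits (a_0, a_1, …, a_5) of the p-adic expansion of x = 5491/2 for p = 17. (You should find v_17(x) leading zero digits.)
(a_0, …, a_5) = (0, 0, 1, 9, 8, 8)

v_17(5491/2) = 2, so a_0 = ... = a_1 = 0. Factor out: x = 17^2 · u with u = 19/2 a unit in ℤ_17. Expand u iteratively via a_{v+i} = u_i mod 17, u_{i+1} = (u_i − a_{v+i})/17:
  u_0 = 19/2;  a_2 = 1;  u_1 = (u_0 − 1)/17 = 1/2
  u_1 = 1/2;  a_3 = 9;  u_2 = (u_1 − 9)/17 = -1/2
  u_2 = -1/2;  a_4 = 8;  u_3 = (u_2 − 8)/17 = -1/2
  u_3 = -1/2;  a_5 = 8;  u_4 = (u_3 − 8)/17 = -1/2
Digits: (0, 0, 1, 9, 8, 8).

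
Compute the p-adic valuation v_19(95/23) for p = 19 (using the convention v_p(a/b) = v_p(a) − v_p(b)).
v_19(95/23) = 1

Factor powers of 19 from the numerator and denominator of the reduced fraction: 95 = 19^1 · 5 and 23 = 19^0 · 23. Apply v_p(a/b) = v_p(a) − v_p(b): v_19(95/23) = 1 − 0 = 1.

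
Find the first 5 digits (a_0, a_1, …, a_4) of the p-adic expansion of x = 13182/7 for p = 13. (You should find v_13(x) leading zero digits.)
(a_0, …, a_4) = (0, 0, 0, 12, 1)

v_13(13182/7) = 3, so a_0 = ... = a_2 = 0. Factor out: x = 13^3 · u with u = 6/7 a unit in ℤ_13. Expand u iteratively via a_{v+i} = u_i mod 13, u_{i+1} = (u_i − a_{v+i})/13:
  u_0 = 6/7;  a_3 = 12;  u_1 = (u_0 − 12)/13 = -6/7
  u_1 = -6/7;  a_4 = 1;  u_2 = (u_1 − 1)/13 = -1/7
Digits: (0, 0, 0, 12, 1).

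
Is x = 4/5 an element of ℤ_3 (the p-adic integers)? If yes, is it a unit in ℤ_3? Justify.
x ∈ ℤ_3^× (unit); v_3(x) = 0

ℤ_3 = {x ∈ ℚ_3 : v_3(x) ≥ 0} and ℤ_3^× = {x ∈ ℤ_3 : v_3(x) = 0}. Here v_3(4/5) = v_3(num) − v_3(den) = 0; compare against these criteria.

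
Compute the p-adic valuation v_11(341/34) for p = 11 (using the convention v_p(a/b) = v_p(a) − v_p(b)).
v_11(341/34) = 1

Factor powers of 11 from the numerator and denominator of the reduced fraction: 341 = 11^1 · 31 and 34 = 11^0 · 34. Apply v_p(a/b) = v_p(a) − v_p(b): v_11(341/34) = 1 − 0 = 1.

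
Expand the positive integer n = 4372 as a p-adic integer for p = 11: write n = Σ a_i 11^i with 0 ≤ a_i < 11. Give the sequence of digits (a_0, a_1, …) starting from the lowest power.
(a_0, a_1, …) = (5, 1, 3, 3)

Repeated division by 11 gives the digits low-to-high: 4372 = 5 + 1·11^1 + 3·11^2 + 3·11^3. Digit sequence: (5, 1, 3, 3).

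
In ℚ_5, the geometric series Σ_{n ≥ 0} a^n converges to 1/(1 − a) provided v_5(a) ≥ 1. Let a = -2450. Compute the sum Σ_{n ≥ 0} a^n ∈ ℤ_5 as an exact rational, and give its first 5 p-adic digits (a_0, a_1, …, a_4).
Σ a^n = 1/(1 − a) = 1/2451;  first 5 digits = (1, 0, 2, 0, 0)

v_5(a) = 2 ≥ 1, so the series converges in ℤ_5 to 1/(1 − a) = 1/(1 − (-2450)) = 1/2451. Expand this rational in ℤ_5: compute digits iteratively via d_i = x_i mod 5, x_{i+1} = (x_i − d_i)/5. The first 5 digits are (1, 0, 2, 0, 0).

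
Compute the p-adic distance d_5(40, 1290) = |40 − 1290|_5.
d_5(40, 1290) = 1/625

Step 1 — x − y = 40 − 1290 = -1250. Step 2 — v_5(-1250) = 4 (factor: -1250 = −(5^4 · 2); the sign does not affect v_p). Step 3 — |x − y|_5 = 5^{-4} = 1/625.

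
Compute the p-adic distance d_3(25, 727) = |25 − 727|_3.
d_3(25, 727) = 1/27

Step 1 — x − y = 25 − 727 = -702. Step 2 — v_3(-702) = 3 (factor: -702 = −(3^3 · 26); the sign does not affect v_p). Step 3 — |x − y|_3 = 3^{-3} = 1/27.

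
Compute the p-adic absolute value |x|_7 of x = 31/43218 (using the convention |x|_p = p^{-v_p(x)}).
|31/43218|_7 = 2401

Step 1 — compute v_7(x) by factoring powers of 7 out of the numerator and denominator: v_7(31/43218) = -4. Step 2 — apply |x|_p = p^{-v_p(x)} = 7^{4} = 2401.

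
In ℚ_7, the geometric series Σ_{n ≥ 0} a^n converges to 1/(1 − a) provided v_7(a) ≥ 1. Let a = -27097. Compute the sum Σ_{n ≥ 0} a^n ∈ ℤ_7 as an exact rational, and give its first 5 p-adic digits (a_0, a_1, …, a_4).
Σ a^n = 1/(1 − a) = 1/27098;  first 5 digits = (1, 0, 0, 5, 2)

v_7(a) = 3 ≥ 1, so the series converges in ℤ_7 to 1/(1 − a) = 1/(1 − (-27097)) = 1/27098. Expand this rational in ℤ_7: compute digits iteratively via d_i = x_i mod 7, x_{i+1} = (x_i − d_i)/7. The first 5 digits are (1, 0, 0, 5, 2).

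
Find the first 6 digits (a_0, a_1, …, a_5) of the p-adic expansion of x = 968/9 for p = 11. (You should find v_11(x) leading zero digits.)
(a_0, …, a_5) = (0, 0, 7, 8, 9, 4)

v_11(968/9) = 2, so a_0 = ... = a_1 = 0. Factor out: x = 11^2 · u with u = 8/9 a unit in ℤ_11. Expand u iteratively via a_{v+i} = u_i mod 11, u_{i+1} = (u_i − a_{v+i})/11:
  u_0 = 8/9;  a_2 = 7;  u_1 = (u_0 − 7)/11 = -5/9
  u_1 = -5/9;  a_3 = 8;  u_2 = (u_1 − 8)/11 = -7/9
  u_2 = -7/9;  a_4 = 9;  u_3 = (u_2 − 9)/11 = -8/9
  u_3 = -8/9;  a_5 = 4;  u_4 = (u_3 − 4)/11 = -4/9
Digits: (0, 0, 7, 8, 9, 4).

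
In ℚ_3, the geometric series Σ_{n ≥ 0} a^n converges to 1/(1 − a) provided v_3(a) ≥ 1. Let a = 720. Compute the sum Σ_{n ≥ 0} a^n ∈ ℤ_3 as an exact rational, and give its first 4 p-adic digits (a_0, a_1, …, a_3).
Σ a^n = 1/(1 − a) = -1/719;  first 4 digits = (1, 0, 2, 2)

v_3(a) = 2 ≥ 1, so the series converges in ℤ_3 to 1/(1 − a) = 1/(1 − 720) = -1/719. Expand this rational in ℤ_3: compute digits iteratively via d_i = x_i mod 3, x_{i+1} = (x_i − d_i)/3. The first 4 digits are (1, 0, 2, 2).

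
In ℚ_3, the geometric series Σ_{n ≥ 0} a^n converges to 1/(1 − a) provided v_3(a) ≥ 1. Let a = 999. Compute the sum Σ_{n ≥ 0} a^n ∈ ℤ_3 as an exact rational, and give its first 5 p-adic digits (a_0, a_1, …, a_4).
Σ a^n = 1/(1 − a) = -1/998;  first 5 digits = (1, 0, 0, 1, 0)

v_3(a) = 3 ≥ 1, so the series converges in ℤ_3 to 1/(1 − a) = 1/(1 − 999) = -1/998. Expand this rational in ℤ_3: compute digits iteratively via d_i = x_i mod 3, x_{i+1} = (x_i − d_i)/3. The first 5 digits are (1, 0, 0, 1, 0).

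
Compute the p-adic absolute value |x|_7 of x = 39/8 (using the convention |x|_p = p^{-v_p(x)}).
|39/8|_7 = 1

Step 1 — compute v_7(x) by factoring powers of 7 out of the numerator and denominator: v_7(39/8) = 0. Step 2 — apply |x|_p = p^{-v_p(x)} = 7^{0} = 1.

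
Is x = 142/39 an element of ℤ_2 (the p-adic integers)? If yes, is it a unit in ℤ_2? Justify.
x ∈ ℤ_2 but not a unit; v_2(x) = 1 > 0

ℤ_2 = {x ∈ ℚ_2 : v_2(x) ≥ 0} and ℤ_2^× = {x ∈ ℤ_2 : v_2(x) = 0}. Here v_2(142/39) = v_2(num) − v_2(den) = 1; compare against these criteria.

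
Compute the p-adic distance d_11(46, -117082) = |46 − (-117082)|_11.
d_11(46, -117082) = 1/14641

Step 1 — x − y = 46 − (-117082) = 117128. Step 2 — v_11(117128) = 4 (factor: 117128 = (11^4 · 8); the sign does not affect v_p). Step 3 — |x − y|_11 = 11^{-4} = 1/14641.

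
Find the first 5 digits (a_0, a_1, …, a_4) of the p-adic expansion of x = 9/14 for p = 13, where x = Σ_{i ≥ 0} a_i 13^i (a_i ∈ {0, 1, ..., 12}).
(a_0, …, a_4) = (9, 4, 8, 4, 8)

v_13(9/14) = 0 (numerator and denominator both coprime to 13), so x ∈ ℤ_13^×. Compute digits iteratively via a_i = x_i mod 13, x_{i+1} = (x_i − a_i)/13, with x_0 = x:
  x_0 = 9/14;  a_0 = 9;  x_1 = (x_0 − 9)/13 = -9/14
  x_1 = -9/14;  a_1 = 4;  x_2 = (x_1 − 4)/13 = -5/14
  x_2 = -5/14;  a_2 = 8;  x_3 = (x_2 − 8)/13 = -9/14
  x_3 = -9/14;  a_3 = 4;  x_4 = (x_3 − 4)/13 = -5/14
  x_4 = -5/14;  a_4 = 8;  x_5 = (x_4 − 8)/13 = -9/14
Digits: (9, 4, 8, 4, 8).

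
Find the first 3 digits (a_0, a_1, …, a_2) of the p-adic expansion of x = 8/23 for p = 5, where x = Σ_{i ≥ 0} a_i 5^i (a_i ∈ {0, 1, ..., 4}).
(a_0, …, a_2) = (1, 4, 2)

v_5(8/23) = 0 (numerator and denominator both coprime to 5), so x ∈ ℤ_5^×. Compute digits iteratively via a_i = x_i mod 5, x_{i+1} = (x_i − a_i)/5, with x_0 = x:
  x_0 = 8/23;  a_0 = 1;  x_1 = (x_0 − 1)/5 = -3/23
  x_1 = -3/23;  a_1 = 4;  x_2 = (x_1 − 4)/5 = -19/23
  x_2 = -19/23;  a_2 = 2;  x_3 = (x_2 − 2)/5 = -13/23
Digits: (1, 4, 2).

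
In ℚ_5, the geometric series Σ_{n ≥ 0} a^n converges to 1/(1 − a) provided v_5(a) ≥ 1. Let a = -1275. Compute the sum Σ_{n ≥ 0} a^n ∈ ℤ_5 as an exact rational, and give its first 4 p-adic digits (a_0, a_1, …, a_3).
Σ a^n = 1/(1 − a) = 1/1276;  first 4 digits = (1, 0, 4, 4)

v_5(a) = 2 ≥ 1, so the series converges in ℤ_5 to 1/(1 − a) = 1/(1 − (-1275)) = 1/1276. Expand this rational in ℤ_5: compute digits iteratively via d_i = x_i mod 5, x_{i+1} = (x_i − d_i)/5. The first 4 digits are (1, 0, 4, 4).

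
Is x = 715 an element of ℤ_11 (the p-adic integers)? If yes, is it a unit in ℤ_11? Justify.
x ∈ ℤ_11 but not a unit; v_11(x) = 1 > 0

ℤ_11 = {x ∈ ℚ_11 : v_11(x) ≥ 0} and ℤ_11^× = {x ∈ ℤ_11 : v_11(x) = 0}. Here v_11(715) = v_11(num) − v_11(den) = 1; compare against these criteria.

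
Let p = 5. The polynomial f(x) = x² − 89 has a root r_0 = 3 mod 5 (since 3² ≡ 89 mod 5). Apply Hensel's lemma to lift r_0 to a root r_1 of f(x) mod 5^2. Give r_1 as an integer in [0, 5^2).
r_1 = 8 (mod 25)

Hensel's recurrence: r_{i+1} = r_i − f(r_i)·(f′(r_i))^{-1} mod 5^{i+2}, with f′(x) = 2x. Iterate:
  r_0 = 3 (mod 5)
  r_1 = 8 (mod 25)
Final: r_1 = 8, and one checks f(r_1) ≡ 0 mod 5^2.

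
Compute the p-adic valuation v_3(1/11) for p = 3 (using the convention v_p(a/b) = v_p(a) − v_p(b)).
v_3(1/11) = 0

Factor powers of 3 from the numerator and denominator of the reduced fraction: 1 = 3^0 · 1 and 11 = 3^0 · 11. Apply v_p(a/b) = v_p(a) − v_p(b): v_3(1/11) = 0 − 0 = 0.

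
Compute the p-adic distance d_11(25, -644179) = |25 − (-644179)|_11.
d_11(25, -644179) = 1/161051

Step 1 — x − y = 25 − (-644179) = 644204. Step 2 — v_11(644204) = 5 (factor: 644204 = (11^5 · 4); the sign does not affect v_p). Step 3 — |x − y|_11 = 11^{-5} = 1/161051.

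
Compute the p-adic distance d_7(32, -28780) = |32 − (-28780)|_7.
d_7(32, -28780) = 1/2401

Step 1 — x − y = 32 − (-28780) = 28812. Step 2 — v_7(28812) = 4 (factor: 28812 = (7^4 · 12); the sign does not affect v_p). Step 3 — |x − y|_7 = 7^{-4} = 1/2401.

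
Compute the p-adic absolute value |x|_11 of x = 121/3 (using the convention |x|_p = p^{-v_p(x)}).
|121/3|_11 = 1/121

Step 1 — compute v_11(x) by factoring powers of 11 out of the numerator and denominator: v_11(121/3) = 2. Step 2 — apply |x|_p = p^{-v_p(x)} = 11^{-2} = 1/121.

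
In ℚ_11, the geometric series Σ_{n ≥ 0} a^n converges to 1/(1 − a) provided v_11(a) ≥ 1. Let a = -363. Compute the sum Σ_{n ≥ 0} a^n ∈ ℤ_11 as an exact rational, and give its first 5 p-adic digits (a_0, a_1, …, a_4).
Σ a^n = 1/(1 − a) = 1/364;  first 5 digits = (1, 0, 8, 10, 8)

v_11(a) = 2 ≥ 1, so the series converges in ℤ_11 to 1/(1 − a) = 1/(1 − (-363)) = 1/364. Expand this rational in ℤ_11: compute digits iteratively via d_i = x_i mod 11, x_{i+1} = (x_i − d_i)/11. The first 5 digits are (1, 0, 8, 10, 8).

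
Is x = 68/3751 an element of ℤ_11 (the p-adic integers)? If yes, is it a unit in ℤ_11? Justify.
x ∉ ℤ_11 (v_11(x) = -2 < 0)

ℤ_11 = {x ∈ ℚ_11 : v_11(x) ≥ 0} and ℤ_11^× = {x ∈ ℤ_11 : v_11(x) = 0}. Here v_11(68/3751) = v_11(num) − v_11(den) = -2; compare against these criteria.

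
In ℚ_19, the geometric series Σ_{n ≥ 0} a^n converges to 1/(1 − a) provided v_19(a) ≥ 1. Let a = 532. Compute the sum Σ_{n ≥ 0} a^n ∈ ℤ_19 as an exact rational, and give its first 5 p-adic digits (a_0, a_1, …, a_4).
Σ a^n = 1/(1 − a) = -1/531;  first 5 digits = (1, 9, 6, 10, 4)

v_19(a) = 1 ≥ 1, so the series converges in ℤ_19 to 1/(1 − a) = 1/(1 − 532) = -1/531. Expand this rational in ℤ_19: compute digits iteratively via d_i = x_i mod 19, x_{i+1} = (x_i − d_i)/19. The first 5 digits are (1, 9, 6, 10, 4).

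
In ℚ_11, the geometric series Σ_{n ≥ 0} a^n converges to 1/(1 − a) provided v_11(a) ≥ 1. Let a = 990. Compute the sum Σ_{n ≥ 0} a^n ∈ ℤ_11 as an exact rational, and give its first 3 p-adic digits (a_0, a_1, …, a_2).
Σ a^n = 1/(1 − a) = -1/989;  first 3 digits = (1, 2, 1)

v_11(a) = 1 ≥ 1, so the series converges in ℤ_11 to 1/(1 − a) = 1/(1 − 990) = -1/989. Expand this rational in ℤ_11: compute digits iteratively via d_i = x_i mod 11, x_{i+1} = (x_i − d_i)/11. The first 3 digits are (1, 2, 1).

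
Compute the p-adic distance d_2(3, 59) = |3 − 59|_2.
d_2(3, 59) = 1/8

Step 1 — x − y = 3 − 59 = -56. Step 2 — v_2(-56) = 3 (factor: -56 = −(2^3 · 7); the sign does not affect v_p). Step 3 — |x − y|_2 = 2^{-3} = 1/8.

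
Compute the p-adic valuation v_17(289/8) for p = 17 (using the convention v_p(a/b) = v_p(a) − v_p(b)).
v_17(289/8) = 2

Factor powers of 17 from the numerator and denominator of the reduced fraction: 289 = 17^2 · 1 and 8 = 17^0 · 8. Apply v_p(a/b) = v_p(a) − v_p(b): v_17(289/8) = 2 − 0 = 2.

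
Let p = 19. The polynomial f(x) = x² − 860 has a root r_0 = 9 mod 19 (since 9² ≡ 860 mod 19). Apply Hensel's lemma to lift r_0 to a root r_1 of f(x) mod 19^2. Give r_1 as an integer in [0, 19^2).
r_1 = 313 (mod 361)

Hensel's recurrence: r_{i+1} = r_i − f(r_i)·(f′(r_i))^{-1} mod 19^{i+2}, with f′(x) = 2x. Iterate:
  r_0 = 9 (mod 19)
  r_1 = 313 (mod 361)
Final: r_1 = 313, and one checks f(r_1) ≡ 0 mod 19^2.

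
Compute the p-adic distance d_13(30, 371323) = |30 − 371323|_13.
d_13(30, 371323) = 1/371293

Step 1 — x − y = 30 − 371323 = -371293. Step 2 — v_13(-371293) = 5 (factor: -371293 = −(13^5 · 1); the sign does not affect v_p). Step 3 — |x − y|_13 = 13^{-5} = 1/371293.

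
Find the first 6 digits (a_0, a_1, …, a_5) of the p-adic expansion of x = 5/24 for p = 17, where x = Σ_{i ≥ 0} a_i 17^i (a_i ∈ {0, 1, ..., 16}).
(a_0, …, a_5) = (8, 13, 7, 13, 7, 13)

v_17(5/24) = 0 (numerator and denominator both coprime to 17), so x ∈ ℤ_17^×. Compute digits iteratively via a_i = x_i mod 17, x_{i+1} = (x_i − a_i)/17, with x_0 = x:
  x_0 = 5/24;  a_0 = 8;  x_1 = (x_0 − 8)/17 = -11/24
  x_1 = -11/24;  a_1 = 13;  x_2 = (x_1 − 13)/17 = -19/24
  x_2 = -19/24;  a_2 = 7;  x_3 = (x_2 − 7)/17 = -11/24
  x_3 = -11/24;  a_3 = 13;  x_4 = (x_3 − 13)/17 = -19/24
  x_4 = -19/24;  a_4 = 7;  x_5 = (x_4 − 7)/17 = -11/24
  x_5 = -11/24;  a_5 = 13;  x_6 = (x_5 − 13)/17 = -19/24
Digits: (8, 13, 7, 13, 7, 13).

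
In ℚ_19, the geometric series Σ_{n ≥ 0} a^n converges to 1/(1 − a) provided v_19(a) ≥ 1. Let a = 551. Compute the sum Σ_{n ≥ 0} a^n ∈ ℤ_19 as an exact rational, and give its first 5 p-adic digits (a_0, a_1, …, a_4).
Σ a^n = 1/(1 − a) = -1/550;  first 5 digits = (1, 10, 6, 18, 18)

v_19(a) = 1 ≥ 1, so the series converges in ℤ_19 to 1/(1 − a) = 1/(1 − 551) = -1/550. Expand this rational in ℤ_19: compute digits iteratively via d_i = x_i mod 19, x_{i+1} = (x_i − d_i)/19. The first 5 digits are (1, 10, 6, 18, 18).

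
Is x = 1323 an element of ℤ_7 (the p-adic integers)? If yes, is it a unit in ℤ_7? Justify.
x ∈ ℤ_7 but not a unit; v_7(x) = 2 > 0

ℤ_7 = {x ∈ ℚ_7 : v_7(x) ≥ 0} and ℤ_7^× = {x ∈ ℤ_7 : v_7(x) = 0}. Here v_7(1323) = v_7(num) − v_7(den) = 2; compare against these criteria.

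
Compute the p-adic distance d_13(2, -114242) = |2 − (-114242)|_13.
d_13(2, -114242) = 1/28561

Step 1 — x − y = 2 − (-114242) = 114244. Step 2 — v_13(114244) = 4 (factor: 114244 = (13^4 · 4); the sign does not affect v_p). Step 3 — |x − y|_13 = 13^{-4} = 1/28561.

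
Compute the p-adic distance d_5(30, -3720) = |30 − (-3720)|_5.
d_5(30, -3720) = 1/625

Step 1 — x − y = 30 − (-3720) = 3750. Step 2 — v_5(3750) = 4 (factor: 3750 = (5^4 · 6); the sign does not affect v_p). Step 3 — |x − y|_5 = 5^{-4} = 1/625.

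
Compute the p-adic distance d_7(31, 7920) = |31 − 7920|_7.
d_7(31, 7920) = 1/343

Step 1 — x − y = 31 − 7920 = -7889. Step 2 — v_7(-7889) = 3 (factor: -7889 = −(7^3 · 23); the sign does not affect v_p). Step 3 — |x − y|_7 = 7^{-3} = 1/343.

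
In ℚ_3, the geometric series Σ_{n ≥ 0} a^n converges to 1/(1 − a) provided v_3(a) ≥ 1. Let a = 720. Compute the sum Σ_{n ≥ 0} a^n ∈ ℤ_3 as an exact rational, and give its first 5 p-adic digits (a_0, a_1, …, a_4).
Σ a^n = 1/(1 − a) = -1/719;  first 5 digits = (1, 0, 2, 2, 0)

v_3(a) = 2 ≥ 1, so the series converges in ℤ_3 to 1/(1 − a) = 1/(1 − 720) = -1/719. Expand this rational in ℤ_3: compute digits iteratively via d_i = x_i mod 3, x_{i+1} = (x_i − d_i)/3. The first 5 digits are (1, 0, 2, 2, 0).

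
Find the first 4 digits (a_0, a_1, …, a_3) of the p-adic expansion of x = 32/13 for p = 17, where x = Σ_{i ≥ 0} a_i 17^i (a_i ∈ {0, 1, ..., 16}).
(a_0, …, a_3) = (9, 14, 7, 10)

v_17(32/13) = 0 (numerator and denominator both coprime to 17), so x ∈ ℤ_17^×. Compute digits iteratively via a_i = x_i mod 17, x_{i+1} = (x_i − a_i)/17, with x_0 = x:
  x_0 = 32/13;  a_0 = 9;  x_1 = (x_0 − 9)/17 = -5/13
  x_1 = -5/13;  a_1 = 14;  x_2 = (x_1 − 14)/17 = -11/13
  x_2 = -11/13;  a_2 = 7;  x_3 = (x_2 − 7)/17 = -6/13
  x_3 = -6/13;  a_3 = 10;  x_4 = (x_3 − 10)/17 = -8/13
Digits: (9, 14, 7, 10).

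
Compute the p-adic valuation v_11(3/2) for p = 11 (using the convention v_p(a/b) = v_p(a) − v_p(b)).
v_11(3/2) = 0

Factor powers of 11 from the numerator and denominator of the reduced fraction: 3 = 11^0 · 3 and 2 = 11^0 · 2. Apply v_p(a/b) = v_p(a) − v_p(b): v_11(3/2) = 0 − 0 = 0.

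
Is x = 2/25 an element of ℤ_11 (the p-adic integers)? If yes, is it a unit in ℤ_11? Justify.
x ∈ ℤ_11^× (unit); v_11(x) = 0

ℤ_11 = {x ∈ ℚ_11 : v_11(x) ≥ 0} and ℤ_11^× = {x ∈ ℤ_11 : v_11(x) = 0}. Here v_11(2/25) = v_11(num) − v_11(den) = 0; compare against these criteria.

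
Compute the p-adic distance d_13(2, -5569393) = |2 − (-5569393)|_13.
d_13(2, -5569393) = 1/371293

Step 1 — x − y = 2 − (-5569393) = 5569395. Step 2 — v_13(5569395) = 5 (factor: 5569395 = (13^5 · 15); the sign does not affect v_p). Step 3 — |x − y|_13 = 13^{-5} = 1/371293.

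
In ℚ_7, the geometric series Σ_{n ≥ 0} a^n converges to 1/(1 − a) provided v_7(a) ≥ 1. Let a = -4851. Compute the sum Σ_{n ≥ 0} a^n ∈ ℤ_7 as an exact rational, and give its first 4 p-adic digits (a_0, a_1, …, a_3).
Σ a^n = 1/(1 − a) = 1/4852;  first 4 digits = (1, 0, 6, 6)

v_7(a) = 2 ≥ 1, so the series converges in ℤ_7 to 1/(1 − a) = 1/(1 − (-4851)) = 1/4852. Expand this rational in ℤ_7: compute digits iteratively via d_i = x_i mod 7, x_{i+1} = (x_i − d_i)/7. The first 4 digits are (1, 0, 6, 6).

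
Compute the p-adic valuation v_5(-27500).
v_5(-27500) = 4

v_5(n) is the largest exponent k such that 5^k divides n. Factor out: -27500 = -5^4 · 44. (Sign doesn't affect v_p.) So v_5(-27500) = 4.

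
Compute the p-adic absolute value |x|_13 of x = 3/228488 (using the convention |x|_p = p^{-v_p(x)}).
|3/228488|_13 = 28561

Step 1 — compute v_13(x) by factoring powers of 13 out of the numerator and denominator: v_13(3/228488) = -4. Step 2 — apply |x|_p = p^{-v_p(x)} = 13^{4} = 28561.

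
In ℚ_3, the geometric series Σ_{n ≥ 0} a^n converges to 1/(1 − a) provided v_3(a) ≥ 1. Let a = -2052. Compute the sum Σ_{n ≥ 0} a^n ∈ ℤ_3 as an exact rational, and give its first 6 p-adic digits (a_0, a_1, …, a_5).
Σ a^n = 1/(1 − a) = 1/2053;  first 6 digits = (1, 0, 0, 2, 1, 0)

v_3(a) = 3 ≥ 1, so the series converges in ℤ_3 to 1/(1 − a) = 1/(1 − (-2052)) = 1/2053. Expand this rational in ℤ_3: compute digits iteratively via d_i = x_i mod 3, x_{i+1} = (x_i − d_i)/3. The first 6 digits are (1, 0, 0, 2, 1, 0).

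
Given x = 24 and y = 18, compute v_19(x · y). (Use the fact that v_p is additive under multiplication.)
v_19(432) = 0

v_p(x) = 0 (factor: 24 = 19^0 · 24); v_p(y) = 0 (factor: 18 = 19^0 · 18). Additivity: v_p(xy) = v_p(x) + v_p(y) = 0 + 0 = 0. (Direct check: xy = 432 = 19^0 · (432).)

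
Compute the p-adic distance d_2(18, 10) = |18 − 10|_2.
d_2(18, 10) = 1/8

Step 1 — x − y = 18 − 10 = 8. Step 2 — v_2(8) = 3 (factor: 8 = (2^3 · 1); the sign does not affect v_p). Step 3 — |x − y|_2 = 2^{-3} = 1/8.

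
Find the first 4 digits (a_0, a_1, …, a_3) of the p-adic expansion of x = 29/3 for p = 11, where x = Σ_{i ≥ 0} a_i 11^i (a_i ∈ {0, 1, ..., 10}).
(a_0, …, a_3) = (6, 4, 7, 3)

v_11(29/3) = 0 (numerator and denominator both coprime to 11), so x ∈ ℤ_11^×. Compute digits iteratively via a_i = x_i mod 11, x_{i+1} = (x_i − a_i)/11, with x_0 = x:
  x_0 = 29/3;  a_0 = 6;  x_1 = (x_0 − 6)/11 = 1/3
  x_1 = 1/3;  a_1 = 4;  x_2 = (x_1 − 4)/11 = -1/3
  x_2 = -1/3;  a_2 = 7;  x_3 = (x_2 − 7)/11 = -2/3
  x_3 = -2/3;  a_3 = 3;  x_4 = (x_3 − 3)/11 = -1/3
Digits: (6, 4, 7, 3).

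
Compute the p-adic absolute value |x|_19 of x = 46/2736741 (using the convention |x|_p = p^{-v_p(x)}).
|46/2736741|_19 = 130321

Step 1 — compute v_19(x) by factoring powers of 19 out of the numerator and denominator: v_19(46/2736741) = -4. Step 2 — apply |x|_p = p^{-v_p(x)} = 19^{4} = 130321.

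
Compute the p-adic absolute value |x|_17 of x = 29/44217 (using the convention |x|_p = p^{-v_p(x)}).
|29/44217|_17 = 4913

Step 1 — compute v_17(x) by factoring powers of 17 out of the numerator and denominator: v_17(29/44217) = -3. Step 2 — apply |x|_p = p^{-v_p(x)} = 17^{3} = 4913.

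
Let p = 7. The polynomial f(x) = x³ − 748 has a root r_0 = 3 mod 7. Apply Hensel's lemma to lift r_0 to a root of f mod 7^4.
r_3 = 1095 (mod 2401)

Hensel: r_{i+1} = r_i − f(r_i)/f′(r_i) mod 7^{i+2}, where f′(x) = 3x². Iterate:
  r_0 = 3 (mod 7)
  r_1 = 17 (mod 49)
  r_2 = 66 (mod 343)
  r_3 = 1095 (mod 2401)
Final: r = 1095 with f(r) ≡ 0 mod 7^4.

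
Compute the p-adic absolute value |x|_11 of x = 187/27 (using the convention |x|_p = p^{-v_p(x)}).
|187/27|_11 = 1/11

Step 1 — compute v_11(x) by factoring powers of 11 out of the numerator and denominator: v_11(187/27) = 1. Step 2 — apply |x|_p = p^{-v_p(x)} = 11^{-1} = 1/11.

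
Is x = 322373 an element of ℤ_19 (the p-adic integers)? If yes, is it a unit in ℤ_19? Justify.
x ∈ ℤ_19 but not a unit; v_19(x) = 3 > 0

ℤ_19 = {x ∈ ℚ_19 : v_19(x) ≥ 0} and ℤ_19^× = {x ∈ ℤ_19 : v_19(x) = 0}. Here v_19(322373) = v_19(num) − v_19(den) = 3; compare against these criteria.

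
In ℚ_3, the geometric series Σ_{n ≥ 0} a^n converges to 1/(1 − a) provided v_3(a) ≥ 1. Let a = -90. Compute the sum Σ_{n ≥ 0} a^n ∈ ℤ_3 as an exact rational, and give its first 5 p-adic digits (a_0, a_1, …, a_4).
Σ a^n = 1/(1 − a) = 1/91;  first 5 digits = (1, 0, 2, 2, 2)

v_3(a) = 2 ≥ 1, so the series converges in ℤ_3 to 1/(1 − a) = 1/(1 − (-90)) = 1/91. Expand this rational in ℤ_3: compute digits iteratively via d_i = x_i mod 3, x_{i+1} = (x_i − d_i)/3. The first 5 digits are (1, 0, 2, 2, 2).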